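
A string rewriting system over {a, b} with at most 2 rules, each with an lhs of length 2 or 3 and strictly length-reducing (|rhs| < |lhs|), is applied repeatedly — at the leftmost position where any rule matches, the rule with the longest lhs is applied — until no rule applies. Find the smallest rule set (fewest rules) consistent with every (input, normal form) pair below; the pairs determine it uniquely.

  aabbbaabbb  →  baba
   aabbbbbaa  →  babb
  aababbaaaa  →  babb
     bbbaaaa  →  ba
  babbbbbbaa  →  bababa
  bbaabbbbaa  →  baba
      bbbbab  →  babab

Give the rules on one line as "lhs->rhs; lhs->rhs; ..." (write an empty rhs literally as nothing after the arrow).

aa->; bbb->ba

  | aabbbaabbb => bbbaabbb => baaabbb => babbb => baba
  | aabbbbbaa => bbbbbaa => babbaa => babb
  | aababbaaaa => babbaaaa => babbaa => babb
  | bbbaaaa => baaaaa => baaa => ba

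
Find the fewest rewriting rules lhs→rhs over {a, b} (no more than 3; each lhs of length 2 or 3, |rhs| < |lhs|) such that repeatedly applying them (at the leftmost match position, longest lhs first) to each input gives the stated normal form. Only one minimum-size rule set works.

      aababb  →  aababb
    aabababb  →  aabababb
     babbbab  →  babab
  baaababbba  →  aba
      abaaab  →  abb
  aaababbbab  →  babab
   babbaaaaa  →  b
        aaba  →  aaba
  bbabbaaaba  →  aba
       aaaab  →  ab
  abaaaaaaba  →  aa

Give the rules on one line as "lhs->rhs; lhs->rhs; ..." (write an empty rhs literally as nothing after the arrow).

aaa->; bba->a

  | aababb
  | aabababb
  | babbbab => babab
  | baaababbba => bbabbba => abbba => aba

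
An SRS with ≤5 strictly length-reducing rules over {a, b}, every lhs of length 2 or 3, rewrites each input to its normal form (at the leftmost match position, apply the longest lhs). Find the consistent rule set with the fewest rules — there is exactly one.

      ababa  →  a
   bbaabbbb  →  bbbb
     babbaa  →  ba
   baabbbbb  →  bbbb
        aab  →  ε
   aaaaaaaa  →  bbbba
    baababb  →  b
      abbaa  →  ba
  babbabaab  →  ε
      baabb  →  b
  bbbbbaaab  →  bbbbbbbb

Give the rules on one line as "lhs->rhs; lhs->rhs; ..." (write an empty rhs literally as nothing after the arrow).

aa->a; aaa->bb; ab->; bab->

  | ababa => aba => a
  | bbaabbbb => bbabbbb => bbbb
  | babbaa => baa => ba
  | baabbbbb => babbbbb => bbbb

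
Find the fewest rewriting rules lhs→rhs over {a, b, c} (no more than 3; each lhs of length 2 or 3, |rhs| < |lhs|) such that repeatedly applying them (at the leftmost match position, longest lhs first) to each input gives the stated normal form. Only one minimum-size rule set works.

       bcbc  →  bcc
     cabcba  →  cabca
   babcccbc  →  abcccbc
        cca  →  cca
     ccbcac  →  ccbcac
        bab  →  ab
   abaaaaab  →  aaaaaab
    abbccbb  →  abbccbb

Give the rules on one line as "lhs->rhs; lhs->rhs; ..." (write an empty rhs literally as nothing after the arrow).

ba->a; bcb->bc

  | bcbc => bcc
  | cabcba => cabca
  | babcccbc => abcccbc
  | cca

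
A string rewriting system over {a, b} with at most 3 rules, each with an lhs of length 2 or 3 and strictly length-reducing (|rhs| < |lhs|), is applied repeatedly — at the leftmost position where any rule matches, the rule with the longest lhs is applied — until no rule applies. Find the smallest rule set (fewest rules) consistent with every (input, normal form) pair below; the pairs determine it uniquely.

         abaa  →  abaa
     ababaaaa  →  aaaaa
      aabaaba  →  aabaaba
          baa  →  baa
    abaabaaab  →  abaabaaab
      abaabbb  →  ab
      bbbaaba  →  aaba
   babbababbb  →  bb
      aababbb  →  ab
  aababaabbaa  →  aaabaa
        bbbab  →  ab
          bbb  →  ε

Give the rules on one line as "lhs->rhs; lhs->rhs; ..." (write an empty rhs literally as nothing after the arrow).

abb->b; bab->; bbb->

  | abaa
  | ababaaaa => aaaaa
  | aabaaba
  | baa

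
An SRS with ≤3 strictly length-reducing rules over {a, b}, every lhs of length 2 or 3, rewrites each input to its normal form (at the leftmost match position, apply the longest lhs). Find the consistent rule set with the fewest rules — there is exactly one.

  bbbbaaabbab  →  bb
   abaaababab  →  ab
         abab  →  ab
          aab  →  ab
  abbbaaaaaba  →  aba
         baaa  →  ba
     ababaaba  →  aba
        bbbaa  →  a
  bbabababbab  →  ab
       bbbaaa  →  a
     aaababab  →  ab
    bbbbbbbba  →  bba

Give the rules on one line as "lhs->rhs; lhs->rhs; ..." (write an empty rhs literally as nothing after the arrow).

aa->a; bab->b; bbb->

  | bbbbaaabbab => baaabbab => baabbab => babbab => bbab => bb
  | abaaababab => abaababab => abababab => ababab => abab => ab
  | abab => ab
  | aab => ab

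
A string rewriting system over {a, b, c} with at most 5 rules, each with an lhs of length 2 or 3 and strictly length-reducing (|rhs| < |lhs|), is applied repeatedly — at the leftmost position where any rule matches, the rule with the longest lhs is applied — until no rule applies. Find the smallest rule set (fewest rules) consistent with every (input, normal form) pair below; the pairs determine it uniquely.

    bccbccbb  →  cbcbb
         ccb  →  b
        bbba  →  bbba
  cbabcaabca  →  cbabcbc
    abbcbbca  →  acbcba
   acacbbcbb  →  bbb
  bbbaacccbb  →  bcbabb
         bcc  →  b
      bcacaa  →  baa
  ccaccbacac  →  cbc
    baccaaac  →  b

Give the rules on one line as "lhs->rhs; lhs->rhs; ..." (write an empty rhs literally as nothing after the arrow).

  | bccbccbb => bbccbb => cbcbb
  | ccb => b
  | bbba
  | cbabcaabca => cbabcabca => cbabcbca => cbabcbc

acc->ca; bbc->cb; ca->c; cc->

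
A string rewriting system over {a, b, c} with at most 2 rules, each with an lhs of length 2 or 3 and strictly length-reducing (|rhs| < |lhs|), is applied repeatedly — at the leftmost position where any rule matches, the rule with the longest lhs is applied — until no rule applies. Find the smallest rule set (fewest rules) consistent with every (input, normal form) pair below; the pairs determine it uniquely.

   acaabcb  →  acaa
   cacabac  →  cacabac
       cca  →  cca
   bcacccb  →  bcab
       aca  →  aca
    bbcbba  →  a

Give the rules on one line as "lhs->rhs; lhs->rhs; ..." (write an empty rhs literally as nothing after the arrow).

  | acaabcb => acaabb => acaa
  | cacabac
  | cca
  | bcacccb => bcaccb => bcacb => bcab

bb->; cb->b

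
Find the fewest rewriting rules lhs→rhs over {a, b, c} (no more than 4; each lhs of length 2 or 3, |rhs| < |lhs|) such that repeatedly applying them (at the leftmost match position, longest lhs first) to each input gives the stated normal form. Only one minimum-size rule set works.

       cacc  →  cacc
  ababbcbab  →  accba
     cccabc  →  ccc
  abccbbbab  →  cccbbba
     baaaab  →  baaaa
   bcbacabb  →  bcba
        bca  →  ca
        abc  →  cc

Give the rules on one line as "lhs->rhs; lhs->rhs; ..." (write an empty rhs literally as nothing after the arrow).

ab->a; abc->cc; bca->ca; cab->

  | cacc
  | ababbcbab => aabbcbab => aabcbab => accbab => accba
  | cccabc => ccc
  | abccbbbab => cccbbbab => cccbbba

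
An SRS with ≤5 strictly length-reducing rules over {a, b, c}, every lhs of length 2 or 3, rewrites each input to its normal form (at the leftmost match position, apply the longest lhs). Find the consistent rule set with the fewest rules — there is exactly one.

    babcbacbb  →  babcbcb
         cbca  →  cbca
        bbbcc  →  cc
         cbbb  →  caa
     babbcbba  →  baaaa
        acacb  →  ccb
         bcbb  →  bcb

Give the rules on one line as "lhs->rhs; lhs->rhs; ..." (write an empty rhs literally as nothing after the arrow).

ac->c; bb->b; bbb->aa; bbc->b

  | babcbacbb => babcbcbb => babcbcb
  | cbca
  | bbbcc => aacc => acc => cc
  | cbbb => caa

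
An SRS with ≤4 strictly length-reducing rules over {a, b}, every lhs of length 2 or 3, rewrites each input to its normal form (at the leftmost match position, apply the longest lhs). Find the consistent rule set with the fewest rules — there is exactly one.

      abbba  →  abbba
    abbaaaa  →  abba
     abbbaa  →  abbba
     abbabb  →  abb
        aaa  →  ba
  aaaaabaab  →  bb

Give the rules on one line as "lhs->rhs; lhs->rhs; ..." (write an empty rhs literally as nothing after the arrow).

  | abbba
  | abbaaaa => abbaaa => abbaa => abba
  | abbbaa => abbba
  | abbabb => abb

aa->b; baa->ba; bab->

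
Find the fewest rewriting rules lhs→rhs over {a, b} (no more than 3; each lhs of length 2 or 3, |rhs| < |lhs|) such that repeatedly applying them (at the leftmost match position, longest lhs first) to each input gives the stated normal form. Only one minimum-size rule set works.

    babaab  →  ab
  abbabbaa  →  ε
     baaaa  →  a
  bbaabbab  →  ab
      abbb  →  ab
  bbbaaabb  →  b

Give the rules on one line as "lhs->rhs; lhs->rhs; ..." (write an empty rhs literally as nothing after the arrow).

aa->; ba->; bb->b

  | babaab => baab => ab
  | abbabbaa => ababbaa => abbaa => abaa => aa => ε
  | baaaa => aaa => a
  | bbaabbab => baabbab => abbab => abab => ab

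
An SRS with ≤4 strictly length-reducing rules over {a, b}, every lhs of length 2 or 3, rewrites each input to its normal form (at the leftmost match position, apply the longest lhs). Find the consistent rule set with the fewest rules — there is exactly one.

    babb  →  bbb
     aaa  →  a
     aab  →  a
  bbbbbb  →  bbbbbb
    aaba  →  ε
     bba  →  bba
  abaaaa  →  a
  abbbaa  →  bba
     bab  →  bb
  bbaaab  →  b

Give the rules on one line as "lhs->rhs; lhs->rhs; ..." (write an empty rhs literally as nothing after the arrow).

  | babb => bbb
  | aaa => a
  | aab => a
  | bbbbbb

aa->; aab->a; ab->b; baa->a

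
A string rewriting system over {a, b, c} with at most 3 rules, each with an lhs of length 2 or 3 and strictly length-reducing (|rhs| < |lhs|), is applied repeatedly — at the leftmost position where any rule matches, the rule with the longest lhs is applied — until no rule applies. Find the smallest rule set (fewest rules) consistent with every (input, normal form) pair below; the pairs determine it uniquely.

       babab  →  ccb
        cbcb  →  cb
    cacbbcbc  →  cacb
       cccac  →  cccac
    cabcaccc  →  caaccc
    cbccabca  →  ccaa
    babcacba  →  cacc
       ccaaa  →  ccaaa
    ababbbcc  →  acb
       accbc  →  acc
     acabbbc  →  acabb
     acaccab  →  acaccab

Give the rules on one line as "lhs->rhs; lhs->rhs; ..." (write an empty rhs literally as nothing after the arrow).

  | babab => cbab => ccb
  | cbcb => cb
  | cacbbcbc => cacbbc => cacb
  | cccac

ba->c; bc->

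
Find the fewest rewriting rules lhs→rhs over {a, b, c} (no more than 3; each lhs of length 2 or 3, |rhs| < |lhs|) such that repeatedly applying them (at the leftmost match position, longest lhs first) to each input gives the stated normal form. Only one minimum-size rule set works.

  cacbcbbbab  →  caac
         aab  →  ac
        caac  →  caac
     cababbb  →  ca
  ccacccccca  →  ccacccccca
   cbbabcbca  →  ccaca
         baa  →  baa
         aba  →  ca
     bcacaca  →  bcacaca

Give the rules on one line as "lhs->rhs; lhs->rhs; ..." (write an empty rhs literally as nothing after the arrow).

ab->c; abb->; cb->a

  | cacbcbbbab => caacbbbab => caaabbab => caaab => caac
  | aab => ac
  | caac
  | cababbb => ccabbb => ccb => ca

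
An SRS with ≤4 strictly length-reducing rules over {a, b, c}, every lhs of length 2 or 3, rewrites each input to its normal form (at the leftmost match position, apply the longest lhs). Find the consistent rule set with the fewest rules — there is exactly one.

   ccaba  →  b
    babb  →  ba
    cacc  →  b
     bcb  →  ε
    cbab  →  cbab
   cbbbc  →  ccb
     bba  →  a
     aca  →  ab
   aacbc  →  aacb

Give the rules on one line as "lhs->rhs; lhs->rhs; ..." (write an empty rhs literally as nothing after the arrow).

  | ccaba => cbba => ca => b
  | babb => ba
  | cacc => bcc => bc => b
  | bcb => bb => ε

bb->; bbb->cb; bc->b; ca->b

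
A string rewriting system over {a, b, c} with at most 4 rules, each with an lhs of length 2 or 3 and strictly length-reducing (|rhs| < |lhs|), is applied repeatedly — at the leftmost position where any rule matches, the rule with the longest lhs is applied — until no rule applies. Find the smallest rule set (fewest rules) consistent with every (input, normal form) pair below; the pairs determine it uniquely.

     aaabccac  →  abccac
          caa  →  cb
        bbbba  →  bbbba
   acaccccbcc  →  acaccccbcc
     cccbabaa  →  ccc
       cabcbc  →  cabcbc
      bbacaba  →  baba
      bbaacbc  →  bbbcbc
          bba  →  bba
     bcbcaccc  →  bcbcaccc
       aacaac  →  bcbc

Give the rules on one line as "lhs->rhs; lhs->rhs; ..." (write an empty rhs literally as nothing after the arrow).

aa->b; aaa->a; abb->ac; bac->

  | aaabccac => abccac
  | caa => cb
  | bbbba
  | acaccccbcc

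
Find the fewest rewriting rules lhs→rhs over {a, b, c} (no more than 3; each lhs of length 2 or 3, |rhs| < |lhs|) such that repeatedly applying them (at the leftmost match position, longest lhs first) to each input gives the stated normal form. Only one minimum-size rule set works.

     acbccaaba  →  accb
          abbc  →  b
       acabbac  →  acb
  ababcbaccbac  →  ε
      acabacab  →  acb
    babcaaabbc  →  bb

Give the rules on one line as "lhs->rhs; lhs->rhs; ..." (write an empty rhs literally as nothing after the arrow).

  | acbccaaba => accaaba => accaba => accba => accb
  | abbc => bbc => b
  | acabbac => acbbac => acbbc => acb
  | ababcbaccbac => babcbaccbac => bbcbaccbac => bbaccbac => bbccbac => bcbac => bac => bc => ε

ab->b; ba->b; bc->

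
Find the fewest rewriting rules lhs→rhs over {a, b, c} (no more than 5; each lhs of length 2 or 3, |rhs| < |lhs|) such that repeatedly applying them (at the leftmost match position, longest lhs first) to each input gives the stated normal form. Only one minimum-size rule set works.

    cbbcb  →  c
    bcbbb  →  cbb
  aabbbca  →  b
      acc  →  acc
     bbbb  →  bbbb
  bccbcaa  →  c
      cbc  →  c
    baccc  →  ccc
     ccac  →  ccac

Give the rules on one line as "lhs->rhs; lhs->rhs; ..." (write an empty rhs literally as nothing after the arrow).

  | cbbcb => cbc => c
  | bcbbb => cbb
  | aabbbca => bbbca => bba => b
  | acc

aa->; ba->; bc->; bcb->c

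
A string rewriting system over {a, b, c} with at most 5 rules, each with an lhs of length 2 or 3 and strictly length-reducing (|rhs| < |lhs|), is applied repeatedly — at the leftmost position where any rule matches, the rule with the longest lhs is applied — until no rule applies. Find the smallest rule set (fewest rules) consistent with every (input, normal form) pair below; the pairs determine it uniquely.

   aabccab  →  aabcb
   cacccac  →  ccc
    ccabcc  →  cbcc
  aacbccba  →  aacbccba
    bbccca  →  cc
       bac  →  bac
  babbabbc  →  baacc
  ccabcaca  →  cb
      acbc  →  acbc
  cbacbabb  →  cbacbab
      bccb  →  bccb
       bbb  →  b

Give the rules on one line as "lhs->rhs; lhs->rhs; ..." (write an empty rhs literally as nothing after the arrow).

bb->b; bba->ac; bbc->c; ca->

  | aabccab => aabcb
  | cacccac => cccac => ccc
  | ccabcc => cbcc
  | aacbccba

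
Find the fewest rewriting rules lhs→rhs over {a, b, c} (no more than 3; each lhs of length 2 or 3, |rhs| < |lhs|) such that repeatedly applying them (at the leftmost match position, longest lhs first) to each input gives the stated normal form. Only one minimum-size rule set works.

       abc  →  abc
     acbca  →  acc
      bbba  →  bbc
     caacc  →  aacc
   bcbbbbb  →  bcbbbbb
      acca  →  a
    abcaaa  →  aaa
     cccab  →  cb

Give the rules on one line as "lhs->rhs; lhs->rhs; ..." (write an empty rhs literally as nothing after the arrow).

ba->c; ca->a; cca->

  | abc
  | acbca => acba => acc
  | bbba => bbc
  | caacc => aacc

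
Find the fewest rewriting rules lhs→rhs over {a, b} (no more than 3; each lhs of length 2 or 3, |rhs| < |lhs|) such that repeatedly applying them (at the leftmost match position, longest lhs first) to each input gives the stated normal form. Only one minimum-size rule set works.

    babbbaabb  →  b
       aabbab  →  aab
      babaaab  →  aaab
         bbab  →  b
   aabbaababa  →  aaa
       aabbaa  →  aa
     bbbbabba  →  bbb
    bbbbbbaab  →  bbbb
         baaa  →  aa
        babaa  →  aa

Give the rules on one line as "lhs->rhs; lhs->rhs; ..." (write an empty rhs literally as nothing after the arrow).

  | babbbaabb => bbaabb => babb => b
  | aabbab => aab
  | babaaab => aaab
  | bbab => b

ba->; bab->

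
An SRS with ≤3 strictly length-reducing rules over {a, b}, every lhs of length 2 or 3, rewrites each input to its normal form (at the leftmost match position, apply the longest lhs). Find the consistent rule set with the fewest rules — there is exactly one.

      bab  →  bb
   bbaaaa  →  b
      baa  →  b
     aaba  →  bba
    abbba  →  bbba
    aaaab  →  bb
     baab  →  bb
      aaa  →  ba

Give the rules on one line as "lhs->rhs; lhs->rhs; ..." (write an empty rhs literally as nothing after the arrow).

  | bab => bb
  | bbaaaa => baaaa => aaaa => baa => aa => b
  | baa => aa => b
  | aaba => bba

aa->b; ab->b; baa->aa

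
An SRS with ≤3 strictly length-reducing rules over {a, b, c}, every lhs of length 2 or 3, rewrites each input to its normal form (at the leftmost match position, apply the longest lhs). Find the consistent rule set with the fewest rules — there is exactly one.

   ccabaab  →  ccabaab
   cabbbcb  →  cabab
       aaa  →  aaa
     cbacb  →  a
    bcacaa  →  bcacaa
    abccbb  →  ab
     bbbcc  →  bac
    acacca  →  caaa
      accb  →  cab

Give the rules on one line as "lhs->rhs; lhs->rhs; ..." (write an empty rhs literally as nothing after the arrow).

acc->ca; bbc->a; cb->

  | ccabaab
  | cabbbcb => cabab
  | aaa
  | cbacb => acb => a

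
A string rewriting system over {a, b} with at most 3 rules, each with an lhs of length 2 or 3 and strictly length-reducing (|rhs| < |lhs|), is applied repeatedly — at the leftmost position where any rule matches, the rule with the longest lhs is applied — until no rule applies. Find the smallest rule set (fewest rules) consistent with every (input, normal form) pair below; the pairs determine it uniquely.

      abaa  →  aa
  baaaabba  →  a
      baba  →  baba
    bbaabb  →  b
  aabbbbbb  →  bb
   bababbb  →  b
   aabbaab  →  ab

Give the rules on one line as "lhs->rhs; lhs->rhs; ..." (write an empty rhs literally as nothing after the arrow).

  | abaa => aa
  | baaaabba => aaabba => abba => a
  | baba
  | bbaabb => babb => b

aaa->a; abb->; baa->a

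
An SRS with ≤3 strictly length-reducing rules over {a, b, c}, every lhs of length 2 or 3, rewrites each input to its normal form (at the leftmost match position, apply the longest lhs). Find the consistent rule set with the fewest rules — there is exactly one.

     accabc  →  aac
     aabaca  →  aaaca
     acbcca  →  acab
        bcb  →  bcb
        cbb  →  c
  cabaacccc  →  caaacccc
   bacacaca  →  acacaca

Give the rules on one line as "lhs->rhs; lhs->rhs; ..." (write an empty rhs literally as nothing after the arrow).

ba->a; bb->; cca->ab

  | accabc => aabbc => aac
  | aabaca => aaaca
  | acbcca => acbab => acab
  | bcb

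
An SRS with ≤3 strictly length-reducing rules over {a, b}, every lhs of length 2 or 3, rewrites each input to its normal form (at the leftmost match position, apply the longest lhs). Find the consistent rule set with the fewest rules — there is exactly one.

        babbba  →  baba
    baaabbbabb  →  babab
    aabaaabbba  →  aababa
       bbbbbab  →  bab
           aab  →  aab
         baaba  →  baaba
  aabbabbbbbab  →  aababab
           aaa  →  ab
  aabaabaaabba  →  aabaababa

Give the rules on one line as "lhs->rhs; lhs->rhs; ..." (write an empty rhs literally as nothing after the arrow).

  | babbba => babba => baba
  | baaabbbabb => babbbbabb => babbbabb => babbabb => bababb => babab
  | aabaaabbba => aababbbba => aababbba => aababba => aababa
  | bbbbbab => bbbbab => bbbab => bbab => bab

aaa->ab; bb->b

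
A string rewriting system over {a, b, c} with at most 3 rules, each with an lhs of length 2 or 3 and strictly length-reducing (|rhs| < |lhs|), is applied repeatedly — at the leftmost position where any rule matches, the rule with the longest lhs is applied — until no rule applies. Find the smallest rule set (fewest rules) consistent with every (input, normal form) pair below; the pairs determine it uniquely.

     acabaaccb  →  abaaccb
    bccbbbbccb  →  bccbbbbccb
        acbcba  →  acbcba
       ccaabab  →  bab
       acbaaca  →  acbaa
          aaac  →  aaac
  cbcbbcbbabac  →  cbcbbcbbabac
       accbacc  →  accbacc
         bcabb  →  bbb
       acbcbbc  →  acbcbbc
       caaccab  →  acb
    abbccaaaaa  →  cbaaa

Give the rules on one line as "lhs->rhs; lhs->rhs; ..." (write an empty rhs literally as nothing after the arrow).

  | acabaaccb => abaaccb
  | bccbbbbccb
  | acbcba
  | ccaabab => cabab => bab

abb->cb; ca->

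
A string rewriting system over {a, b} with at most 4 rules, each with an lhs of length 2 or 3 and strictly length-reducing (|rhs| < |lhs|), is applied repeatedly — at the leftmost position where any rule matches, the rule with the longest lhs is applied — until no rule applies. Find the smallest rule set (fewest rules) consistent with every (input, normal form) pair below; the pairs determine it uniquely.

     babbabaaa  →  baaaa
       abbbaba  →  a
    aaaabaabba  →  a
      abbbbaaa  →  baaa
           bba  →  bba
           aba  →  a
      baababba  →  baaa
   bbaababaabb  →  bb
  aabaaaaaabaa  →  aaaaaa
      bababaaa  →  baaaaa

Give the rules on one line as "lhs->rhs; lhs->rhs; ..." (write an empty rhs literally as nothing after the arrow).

aab->; ab->a; aba->ab; abb->aa

  | babbabaaa => baaabaaa => baaaa
  | abbbaba => aababa => aba => ab => a
  | aaaabaabba => aaaabba => aaba => a
  | abbbbaaa => aabbaaa => baaa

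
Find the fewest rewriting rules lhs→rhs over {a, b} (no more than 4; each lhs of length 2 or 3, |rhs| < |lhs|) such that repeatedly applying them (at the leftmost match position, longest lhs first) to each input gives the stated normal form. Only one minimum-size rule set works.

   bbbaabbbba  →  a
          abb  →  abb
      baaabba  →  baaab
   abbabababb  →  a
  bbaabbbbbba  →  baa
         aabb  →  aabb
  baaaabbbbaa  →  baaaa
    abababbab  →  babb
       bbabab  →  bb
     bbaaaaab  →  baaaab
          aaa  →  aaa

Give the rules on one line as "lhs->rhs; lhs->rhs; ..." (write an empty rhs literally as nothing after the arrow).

  | bbbaabbbba => aabbbba => aaba => a
  | abb
  | baaabba => baaab
  | abbabababb => abbababb => abbabb => abbb => a

aba->; bba->b; bbb->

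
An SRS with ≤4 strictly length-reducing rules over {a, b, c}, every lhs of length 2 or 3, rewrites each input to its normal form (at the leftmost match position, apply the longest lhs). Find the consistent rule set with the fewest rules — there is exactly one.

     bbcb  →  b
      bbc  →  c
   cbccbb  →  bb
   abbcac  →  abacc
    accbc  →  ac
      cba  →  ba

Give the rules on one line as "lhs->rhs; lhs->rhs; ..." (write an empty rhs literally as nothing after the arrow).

  | bbcb => bcb => cb => b
  | bbc => bc => c
  | cbccbb => bccbb => ccbb => cbb => bb
  | abbcac => abacc

bc->c; bca->ac; cb->b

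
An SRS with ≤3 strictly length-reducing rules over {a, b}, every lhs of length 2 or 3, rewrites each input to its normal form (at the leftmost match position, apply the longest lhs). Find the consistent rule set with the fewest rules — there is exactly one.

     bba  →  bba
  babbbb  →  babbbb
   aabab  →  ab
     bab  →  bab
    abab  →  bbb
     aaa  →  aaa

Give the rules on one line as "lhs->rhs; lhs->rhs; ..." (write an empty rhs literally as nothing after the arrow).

  | bba
  | babbbb
  | aabab => ab
  | bab

aab->; aba->bb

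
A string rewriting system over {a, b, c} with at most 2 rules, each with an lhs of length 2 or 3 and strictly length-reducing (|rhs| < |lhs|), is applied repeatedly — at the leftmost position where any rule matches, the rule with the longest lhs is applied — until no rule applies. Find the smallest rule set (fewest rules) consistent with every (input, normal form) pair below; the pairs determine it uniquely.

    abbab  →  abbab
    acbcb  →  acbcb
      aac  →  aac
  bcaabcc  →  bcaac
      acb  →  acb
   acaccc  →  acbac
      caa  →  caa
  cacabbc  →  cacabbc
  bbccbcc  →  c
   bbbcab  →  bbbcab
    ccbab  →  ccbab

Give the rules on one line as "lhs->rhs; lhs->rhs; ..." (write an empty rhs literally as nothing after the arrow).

  | abbab
  | acbcb
  | aac
  | bcaabcc => bcaac

acc->ba; bcc->c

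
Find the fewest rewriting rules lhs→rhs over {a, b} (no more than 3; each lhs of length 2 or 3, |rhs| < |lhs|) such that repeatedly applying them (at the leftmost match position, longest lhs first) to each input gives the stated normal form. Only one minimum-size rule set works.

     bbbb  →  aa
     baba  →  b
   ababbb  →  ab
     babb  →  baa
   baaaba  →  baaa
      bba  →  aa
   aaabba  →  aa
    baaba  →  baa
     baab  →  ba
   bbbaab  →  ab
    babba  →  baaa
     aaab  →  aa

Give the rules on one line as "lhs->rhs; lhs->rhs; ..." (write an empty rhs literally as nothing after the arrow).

  | bbbb => abb => aa
  | baba => b
  | ababbb => bbb => ab
  | babb => baa

aab->a; aba->; bb->a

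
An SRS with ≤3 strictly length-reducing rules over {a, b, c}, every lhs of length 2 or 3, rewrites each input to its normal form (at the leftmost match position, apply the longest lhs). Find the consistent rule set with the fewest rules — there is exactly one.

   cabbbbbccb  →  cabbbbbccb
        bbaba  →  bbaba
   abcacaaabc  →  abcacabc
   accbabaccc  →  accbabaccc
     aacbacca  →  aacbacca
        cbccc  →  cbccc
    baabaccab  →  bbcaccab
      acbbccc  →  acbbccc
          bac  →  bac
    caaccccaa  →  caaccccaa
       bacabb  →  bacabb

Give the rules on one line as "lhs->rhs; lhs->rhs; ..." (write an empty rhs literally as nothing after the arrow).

  | cabbbbbccb
  | bbaba
  | abcacaaabc => abcacabc
  | accbabaccc

aaa->a; aab->bc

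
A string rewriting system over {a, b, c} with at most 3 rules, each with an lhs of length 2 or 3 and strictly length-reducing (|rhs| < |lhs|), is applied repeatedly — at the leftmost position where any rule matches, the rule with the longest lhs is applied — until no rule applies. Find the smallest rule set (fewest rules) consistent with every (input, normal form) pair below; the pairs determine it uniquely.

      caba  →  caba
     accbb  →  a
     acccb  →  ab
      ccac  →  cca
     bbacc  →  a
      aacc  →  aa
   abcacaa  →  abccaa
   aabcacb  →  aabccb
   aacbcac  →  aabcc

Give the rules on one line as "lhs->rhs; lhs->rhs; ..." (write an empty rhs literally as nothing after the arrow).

ac->a; bb->; bca->bc

  | caba
  | accbb => acbb => abb => a
  | acccb => accb => acb => ab
  | ccac => cca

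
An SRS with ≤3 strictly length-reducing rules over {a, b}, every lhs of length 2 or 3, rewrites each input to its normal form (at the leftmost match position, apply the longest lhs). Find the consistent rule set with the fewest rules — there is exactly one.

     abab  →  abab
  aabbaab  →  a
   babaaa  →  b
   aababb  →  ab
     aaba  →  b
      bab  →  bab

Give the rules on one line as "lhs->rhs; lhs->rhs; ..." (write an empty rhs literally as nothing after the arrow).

  | abab
  | aabbaab => bbbaab => abaab => abbb => aab => bb => a
  | babaaa => babba => baaa => bba => aa => b
  | aababb => bbabb => aabb => bbb => ab

aa->b; bb->a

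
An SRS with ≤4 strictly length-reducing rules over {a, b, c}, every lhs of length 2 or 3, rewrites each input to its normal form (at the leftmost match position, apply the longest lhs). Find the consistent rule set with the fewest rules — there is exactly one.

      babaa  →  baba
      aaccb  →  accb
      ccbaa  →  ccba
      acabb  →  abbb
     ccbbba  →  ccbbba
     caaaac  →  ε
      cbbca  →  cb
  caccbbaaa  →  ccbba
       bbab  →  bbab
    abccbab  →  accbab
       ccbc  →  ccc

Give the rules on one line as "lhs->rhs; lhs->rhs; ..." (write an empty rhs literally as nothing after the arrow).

aa->a; bac->; bc->c; ca->b

  | babaa => baba
  | aaccb => accb
  | ccbaa => ccba
  | acabb => abbb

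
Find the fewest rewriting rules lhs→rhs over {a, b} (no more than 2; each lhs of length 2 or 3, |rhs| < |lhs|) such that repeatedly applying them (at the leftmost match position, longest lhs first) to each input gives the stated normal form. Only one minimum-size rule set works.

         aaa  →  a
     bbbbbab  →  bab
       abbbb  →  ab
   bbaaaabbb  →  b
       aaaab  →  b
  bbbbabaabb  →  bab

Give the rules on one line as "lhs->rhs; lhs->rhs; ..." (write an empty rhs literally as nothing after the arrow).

aa->; bb->b

  | aaa => a
  | bbbbbab => bbbbab => bbbab => bbab => bab
  | abbbb => abbb => abb => ab
  | bbaaaabbb => baaaabbb => baabbb => bbbb => bbb => bb => b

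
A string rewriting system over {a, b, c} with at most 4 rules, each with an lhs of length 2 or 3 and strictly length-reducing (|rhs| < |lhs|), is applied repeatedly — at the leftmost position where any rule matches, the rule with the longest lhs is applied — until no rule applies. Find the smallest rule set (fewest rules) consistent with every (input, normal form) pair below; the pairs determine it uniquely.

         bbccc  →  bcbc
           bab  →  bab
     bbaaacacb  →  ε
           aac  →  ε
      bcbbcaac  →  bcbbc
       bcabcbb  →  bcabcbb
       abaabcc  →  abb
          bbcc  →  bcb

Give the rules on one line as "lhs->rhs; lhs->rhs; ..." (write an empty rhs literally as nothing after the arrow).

  | bbccc => bcbc
  | bab
  | bbaaacacb => bbaacb => bbb => ε
  | aac => ε

aac->; bbb->; bcc->cb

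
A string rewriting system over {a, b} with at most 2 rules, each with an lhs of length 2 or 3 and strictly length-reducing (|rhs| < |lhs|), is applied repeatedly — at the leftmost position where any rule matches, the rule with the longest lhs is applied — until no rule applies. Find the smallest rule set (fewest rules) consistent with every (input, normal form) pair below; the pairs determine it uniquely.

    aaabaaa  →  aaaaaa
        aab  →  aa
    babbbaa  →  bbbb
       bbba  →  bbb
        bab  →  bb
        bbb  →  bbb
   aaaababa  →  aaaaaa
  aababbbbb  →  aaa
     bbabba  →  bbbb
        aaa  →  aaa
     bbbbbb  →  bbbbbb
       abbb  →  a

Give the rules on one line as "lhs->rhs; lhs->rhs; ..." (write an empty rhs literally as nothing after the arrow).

  | aaabaaa => aaaaaa
  | aab => aa
  | babbbaa => bbbbaa => bbbba => bbbb
  | bbba => bbb

ab->a; ba->b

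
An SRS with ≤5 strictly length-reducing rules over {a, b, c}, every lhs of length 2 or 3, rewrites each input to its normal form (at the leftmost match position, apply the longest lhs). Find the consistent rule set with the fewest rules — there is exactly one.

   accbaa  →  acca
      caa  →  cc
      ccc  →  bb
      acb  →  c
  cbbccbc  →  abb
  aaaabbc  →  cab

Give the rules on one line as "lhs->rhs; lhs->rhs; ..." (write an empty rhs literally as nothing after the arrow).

aa->c; bc->b; cb->a; ccc->bb

  | accbaa => acaaa => acca
  | caa => cc
  | ccc => bb
  | acb => aa => c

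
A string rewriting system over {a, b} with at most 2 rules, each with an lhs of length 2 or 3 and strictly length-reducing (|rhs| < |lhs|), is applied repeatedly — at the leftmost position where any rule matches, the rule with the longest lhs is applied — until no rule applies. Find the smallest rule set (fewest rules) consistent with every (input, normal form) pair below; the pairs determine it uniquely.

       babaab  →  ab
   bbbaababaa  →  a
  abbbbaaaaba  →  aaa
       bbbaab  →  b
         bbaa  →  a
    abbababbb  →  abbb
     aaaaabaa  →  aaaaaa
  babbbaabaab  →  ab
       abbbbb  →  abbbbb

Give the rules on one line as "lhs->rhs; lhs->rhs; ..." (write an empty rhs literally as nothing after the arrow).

  | babaab => baab => ab
  | bbbaababaa => bababaa => babaa => baa => a
  | abbbbaaaaba => abbaaaba => aaaba => aaa
  | bbbaab => bab => b

ba->; bba->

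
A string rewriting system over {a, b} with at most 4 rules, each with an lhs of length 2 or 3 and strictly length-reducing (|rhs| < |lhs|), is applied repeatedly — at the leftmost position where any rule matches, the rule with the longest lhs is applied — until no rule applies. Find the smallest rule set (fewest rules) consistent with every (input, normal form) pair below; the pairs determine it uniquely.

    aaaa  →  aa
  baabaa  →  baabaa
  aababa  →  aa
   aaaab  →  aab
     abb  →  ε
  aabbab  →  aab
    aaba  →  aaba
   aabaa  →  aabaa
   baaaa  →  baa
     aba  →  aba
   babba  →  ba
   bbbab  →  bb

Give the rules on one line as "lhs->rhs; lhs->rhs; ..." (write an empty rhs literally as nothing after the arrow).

  | aaaa => aaa => aa
  | baabaa
  | aababa => aaa => aa
  | aaaab => aaab => aab

aaa->aa; abb->; bab->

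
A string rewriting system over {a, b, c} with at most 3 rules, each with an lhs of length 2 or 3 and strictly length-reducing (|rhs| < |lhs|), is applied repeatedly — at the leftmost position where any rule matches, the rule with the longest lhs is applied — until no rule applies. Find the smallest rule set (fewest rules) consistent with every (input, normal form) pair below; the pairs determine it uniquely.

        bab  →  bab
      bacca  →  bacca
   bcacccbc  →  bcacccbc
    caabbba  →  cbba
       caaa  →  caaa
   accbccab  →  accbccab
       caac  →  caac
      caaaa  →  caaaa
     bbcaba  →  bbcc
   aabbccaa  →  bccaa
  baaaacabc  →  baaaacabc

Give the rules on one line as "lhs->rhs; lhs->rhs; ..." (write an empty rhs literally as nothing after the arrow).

  | bab
  | bacca
  | bcacccbc
  | caabbba => cbba

aab->; aba->c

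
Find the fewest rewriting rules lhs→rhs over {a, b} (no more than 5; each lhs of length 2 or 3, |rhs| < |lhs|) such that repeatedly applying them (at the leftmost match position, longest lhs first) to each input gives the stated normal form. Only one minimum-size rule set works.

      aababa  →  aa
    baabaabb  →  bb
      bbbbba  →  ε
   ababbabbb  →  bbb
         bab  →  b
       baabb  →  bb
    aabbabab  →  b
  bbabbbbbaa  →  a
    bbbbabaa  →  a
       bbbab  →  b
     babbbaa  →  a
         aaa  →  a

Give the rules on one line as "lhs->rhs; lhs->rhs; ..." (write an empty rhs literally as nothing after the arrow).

  | aababa => aaba => aa
  | baabaabb => abaabb => aabb => abb => bb
  | bbbbba => bbbba => bbba => bba => ba => ε
  | ababbabbb => abbabbb => bbabbb => babbb => bbb

aaa->a; abb->bb; ba->; bba->ba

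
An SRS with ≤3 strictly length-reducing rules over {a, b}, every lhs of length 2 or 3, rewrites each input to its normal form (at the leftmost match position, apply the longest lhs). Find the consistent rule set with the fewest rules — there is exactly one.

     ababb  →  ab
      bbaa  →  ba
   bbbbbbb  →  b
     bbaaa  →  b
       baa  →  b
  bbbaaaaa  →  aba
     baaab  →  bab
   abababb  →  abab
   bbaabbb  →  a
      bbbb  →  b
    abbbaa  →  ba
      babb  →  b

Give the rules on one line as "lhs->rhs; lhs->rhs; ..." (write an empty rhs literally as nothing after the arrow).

  | ababb => abaa => ab
  | bbaa => aaa => ba
  | bbbbbbb => abbbbb => aabbb => bbbb => abb => aa => b
  | bbaaa => aaaa => baa => b

aa->b; baa->b; bb->a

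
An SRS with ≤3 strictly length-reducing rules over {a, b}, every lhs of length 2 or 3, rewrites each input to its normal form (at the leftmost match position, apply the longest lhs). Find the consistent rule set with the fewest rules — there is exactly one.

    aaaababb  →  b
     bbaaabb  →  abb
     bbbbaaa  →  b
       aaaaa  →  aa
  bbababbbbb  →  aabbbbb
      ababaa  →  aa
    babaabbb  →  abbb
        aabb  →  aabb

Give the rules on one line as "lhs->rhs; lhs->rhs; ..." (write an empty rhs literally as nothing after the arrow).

  | aaaababb => ababb => aaab => b
  | bbaaabb => baabb => abb
  | bbbbaaa => bbbaa => bba => b
  | aaaaa => aa

aaa->; ba->; bab->aa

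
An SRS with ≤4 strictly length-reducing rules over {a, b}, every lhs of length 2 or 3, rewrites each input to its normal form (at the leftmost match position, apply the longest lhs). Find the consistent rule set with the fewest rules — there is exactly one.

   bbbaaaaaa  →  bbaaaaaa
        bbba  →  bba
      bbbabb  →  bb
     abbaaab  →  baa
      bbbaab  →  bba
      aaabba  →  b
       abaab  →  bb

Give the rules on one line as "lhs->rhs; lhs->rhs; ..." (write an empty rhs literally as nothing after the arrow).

ab->; aba->bb; bbb->bb

  | bbbaaaaaa => bbaaaaaa
  | bbba => bba
  | bbbabb => bbabb => bbb => bb
  | abbaaab => baaab => baa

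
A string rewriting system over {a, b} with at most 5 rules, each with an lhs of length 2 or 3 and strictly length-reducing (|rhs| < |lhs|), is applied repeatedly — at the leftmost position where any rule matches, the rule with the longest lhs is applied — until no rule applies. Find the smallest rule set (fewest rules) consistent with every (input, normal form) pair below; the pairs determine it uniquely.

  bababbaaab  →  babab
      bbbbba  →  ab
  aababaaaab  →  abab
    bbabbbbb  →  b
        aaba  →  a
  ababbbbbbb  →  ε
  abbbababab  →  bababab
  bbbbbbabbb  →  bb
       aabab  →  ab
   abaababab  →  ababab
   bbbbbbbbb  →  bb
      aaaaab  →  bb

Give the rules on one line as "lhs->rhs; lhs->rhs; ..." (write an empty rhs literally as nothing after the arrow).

  | bababbaaab => bababaab => babab
  | bbbbba => abba => ab
  | aababaaaab => abaaaab => abbaab => abab
  | bbabbbbb => bbbbbb => abbb => aa => b

aa->b; aab->; bba->b; bbb->a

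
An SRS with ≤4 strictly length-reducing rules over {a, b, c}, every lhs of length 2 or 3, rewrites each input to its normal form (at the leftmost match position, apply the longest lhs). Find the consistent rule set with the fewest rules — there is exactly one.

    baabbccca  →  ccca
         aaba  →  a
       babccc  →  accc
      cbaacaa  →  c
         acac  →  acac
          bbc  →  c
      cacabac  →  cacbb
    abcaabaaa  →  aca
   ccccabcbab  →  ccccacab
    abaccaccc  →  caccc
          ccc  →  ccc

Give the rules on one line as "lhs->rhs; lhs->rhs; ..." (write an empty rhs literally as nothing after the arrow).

  | baabbccca => aabbccca => bbccca => bccca => ccca
  | aaba => ba => a
  | babccc => abccc => accc
  | cbaacaa => caacaa => cbbaa => cbaa => caa => c

aa->; aac->bb; ba->a; bc->c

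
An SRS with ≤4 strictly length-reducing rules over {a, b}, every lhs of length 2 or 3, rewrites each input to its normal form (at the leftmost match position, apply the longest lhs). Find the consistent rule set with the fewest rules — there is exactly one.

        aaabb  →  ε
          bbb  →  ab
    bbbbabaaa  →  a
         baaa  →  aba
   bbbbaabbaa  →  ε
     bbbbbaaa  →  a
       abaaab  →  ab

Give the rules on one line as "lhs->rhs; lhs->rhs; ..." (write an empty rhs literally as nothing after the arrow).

  | aaabb => abb => aa => ε
  | bbb => ab
  | bbbbabaaa => abbabaaa => aaabaaa => abaaa => aaba => aaa => a
  | baaa => aba

aa->; aab->aa; baa->ab; bb->a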